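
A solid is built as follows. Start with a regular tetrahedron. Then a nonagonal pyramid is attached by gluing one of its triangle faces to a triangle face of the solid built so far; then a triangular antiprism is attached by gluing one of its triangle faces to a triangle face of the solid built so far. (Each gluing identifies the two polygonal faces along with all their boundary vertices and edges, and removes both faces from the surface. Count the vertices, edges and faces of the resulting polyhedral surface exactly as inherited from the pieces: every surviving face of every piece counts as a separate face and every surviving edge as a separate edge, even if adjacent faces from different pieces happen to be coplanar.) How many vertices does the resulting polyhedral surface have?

14

A regular tetrahedron: V=4, E=6, F=4.
Attach a nonagonal pyramid (V=10, E=18, F=10) along a 3-gon: merge 3 vertices and 3 edges, delete both glued faces → V=11, E=21, F=12.
Attach a triangular antiprism (V=6, E=12, F=8) along a 3-gon: merge 3 vertices and 3 edges, delete both glued faces → V=14, E=30, F=18.
Check: V − E + F = 14 − 30 + 18 = 2.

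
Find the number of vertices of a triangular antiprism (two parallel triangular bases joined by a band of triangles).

6

An antiprism on an n-gon has two n-gon caps and 2n triangles: V = 2·3 = 6, E = 4·3 = 12, F = 2·3 + 2 = 8.
Check: V − E + F = 6 − 12 + 8 = 2.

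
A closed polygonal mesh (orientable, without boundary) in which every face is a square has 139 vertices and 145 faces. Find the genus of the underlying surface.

4

Every face is a square, so 2E = 4·145 = 580, giving E = 290.
χ = V − E + F = 139 − 290 + 145 = -6.
For a closed orientable surface χ = 2 − 2g, so g = (2 − (-6))/2 = 4.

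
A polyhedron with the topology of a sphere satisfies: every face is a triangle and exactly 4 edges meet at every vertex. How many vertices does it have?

6

Each face has 3 edges and each edge borders two faces, so 2E = 3F.
Each vertex has degree 4, so 4V = 2E and hence V = 3F/4.
Euler: V − E + F = 2 ⇒ (3F/4) − (3F/2) + F = 2.
Multiply by 8: (6 − 12 + 8)F = 16, i.e. 2F = 16.
So F = 8, E = 3·8/2 = 12, V = 3·8/4 = 6.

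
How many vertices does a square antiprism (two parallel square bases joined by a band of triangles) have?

8

An antiprism on an n-gon has two n-gon caps and 2n triangles: V = 2·4 = 8, E = 4·4 = 16, F = 2·4 + 2 = 10.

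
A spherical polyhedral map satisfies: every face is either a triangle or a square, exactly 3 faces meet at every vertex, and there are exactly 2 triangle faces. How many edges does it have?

Let x be the number of squares; then F = 2 + x.
Edge–face incidences: 2E = 3·2 + 4·x = 6 + 4x.
Every vertex has degree 3, so 3V = 2E.
Euler: V − E + F = 2 ⇒ (2E)/3 − E + (2 + x) = 2.
Multiply by 6: 2·(2E) − 3·(2E) + 6·(2 + x) = 12, i.e. 12 + 6x − (6 + 4x) = 12.
Collecting terms: 2x + 6 = 12, so 2x = 6, so x = 3.
Then 2E = 6 + 4·3 = 18, so E = 9, V = 2E/3 = 6, F = 2 + 3 = 5.

9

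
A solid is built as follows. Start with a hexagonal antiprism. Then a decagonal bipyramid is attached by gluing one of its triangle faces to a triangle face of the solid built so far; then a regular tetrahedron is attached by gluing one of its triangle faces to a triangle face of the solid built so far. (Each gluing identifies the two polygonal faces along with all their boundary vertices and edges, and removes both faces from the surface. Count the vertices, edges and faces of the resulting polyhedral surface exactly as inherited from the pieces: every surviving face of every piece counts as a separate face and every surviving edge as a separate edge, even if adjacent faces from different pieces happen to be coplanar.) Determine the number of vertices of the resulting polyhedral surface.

A hexagonal antiprism: V=12, E=24, F=14.
Attach a decagonal bipyramid (V=12, E=30, F=20) along a 3-gon: merge 3 vertices and 3 edges, delete both glued faces → V=21, E=51, F=32.
Attach a regular tetrahedron (V=4, E=6, F=4) along a 3-gon: merge 3 vertices and 3 edges, delete both glued faces → V=22, E=54, F=34.
Check: V − E + F = 22 − 54 + 34 = 2.

22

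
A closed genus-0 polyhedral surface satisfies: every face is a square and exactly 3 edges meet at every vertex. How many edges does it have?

12

Each face has 4 edges and each edge borders two faces, so 2E = 4F.
Each vertex has degree 3, so 3V = 2E and hence V = 4F/3.
Euler: V − E + F = 2 ⇒ (4F/3) − (4F/2) + F = 2.
Multiply by 6: (8 − 12 + 6)F = 12, i.e. 2F = 12.
So F = 6, E = 4·6/2 = 12, V = 4·6/3 = 8.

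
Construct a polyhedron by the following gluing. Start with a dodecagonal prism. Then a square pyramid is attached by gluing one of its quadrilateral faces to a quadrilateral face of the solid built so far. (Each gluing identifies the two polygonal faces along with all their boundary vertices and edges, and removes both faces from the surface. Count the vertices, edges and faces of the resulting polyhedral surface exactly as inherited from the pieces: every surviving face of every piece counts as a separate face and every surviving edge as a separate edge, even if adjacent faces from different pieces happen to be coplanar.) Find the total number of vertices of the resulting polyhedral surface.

25

A dodecagonal prism: V=24, E=36, F=14.
Attach a square pyramid (V=5, E=8, F=5) along a 4-gon: merge 4 vertices and 4 edges, delete both glued faces → V=25, E=40, F=17.
Check: V − E + F = 25 − 40 + 17 = 2.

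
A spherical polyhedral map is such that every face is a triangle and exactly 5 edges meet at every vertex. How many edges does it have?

30

Each face has 3 edges and each edge borders two faces, so 2E = 3F.
Each vertex has degree 5, so 5V = 2E and hence V = 3F/5.
Euler: V − E + F = 2 ⇒ (3F/5) − (3F/2) + F = 2.
Multiply by 10: (6 − 15 + 10)F = 20, i.e. 1F = 20.
So F = 20, E = 3·20/2 = 30, V = 3·20/5 = 12.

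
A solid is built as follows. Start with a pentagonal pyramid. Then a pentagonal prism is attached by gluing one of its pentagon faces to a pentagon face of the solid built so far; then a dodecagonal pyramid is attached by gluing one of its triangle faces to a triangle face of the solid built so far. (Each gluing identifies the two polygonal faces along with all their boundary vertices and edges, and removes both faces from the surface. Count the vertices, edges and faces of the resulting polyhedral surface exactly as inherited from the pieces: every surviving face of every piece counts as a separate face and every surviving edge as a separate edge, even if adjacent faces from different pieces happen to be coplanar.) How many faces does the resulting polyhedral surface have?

22

A pentagonal pyramid: V=6, E=10, F=6.
Attach a pentagonal prism (V=10, E=15, F=7) along a 5-gon: merge 5 vertices and 5 edges, delete both glued faces → V=11, E=20, F=11.
Attach a dodecagonal pyramid (V=13, E=24, F=13) along a 3-gon: merge 3 vertices and 3 edges, delete both glued faces → V=21, E=41, F=22.
Check: V − E + F = 21 − 41 + 22 = 2.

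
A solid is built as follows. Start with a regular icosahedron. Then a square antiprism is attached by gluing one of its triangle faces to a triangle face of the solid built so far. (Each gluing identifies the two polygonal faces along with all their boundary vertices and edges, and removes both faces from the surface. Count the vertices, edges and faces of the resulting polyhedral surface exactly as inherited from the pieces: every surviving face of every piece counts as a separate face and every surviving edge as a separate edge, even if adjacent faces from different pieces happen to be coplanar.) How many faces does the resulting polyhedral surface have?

28

A regular icosahedron: V=12, E=30, F=20.
Attach a square antiprism (V=8, E=16, F=10) along a 3-gon: merge 3 vertices and 3 edges, delete both glued faces → V=17, E=43, F=28.
Check: V − E + F = 17 − 43 + 28 = 2.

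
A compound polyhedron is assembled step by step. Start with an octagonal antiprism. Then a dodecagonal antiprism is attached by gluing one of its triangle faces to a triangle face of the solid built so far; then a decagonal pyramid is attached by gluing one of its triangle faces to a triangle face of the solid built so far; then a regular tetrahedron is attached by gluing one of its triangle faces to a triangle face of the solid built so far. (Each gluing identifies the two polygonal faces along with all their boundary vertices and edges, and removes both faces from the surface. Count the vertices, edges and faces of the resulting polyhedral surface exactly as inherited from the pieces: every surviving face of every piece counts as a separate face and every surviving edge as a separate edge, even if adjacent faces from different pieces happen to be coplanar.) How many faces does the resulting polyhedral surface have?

An octagonal antiprism: V=16, E=32, F=18.
Attach a dodecagonal antiprism (V=24, E=48, F=26) along a 3-gon: merge 3 vertices and 3 edges, delete both glued faces → V=37, E=77, F=42.
Attach a decagonal pyramid (V=11, E=20, F=11) along a 3-gon: merge 3 vertices and 3 edges, delete both glued faces → V=45, E=94, F=51.
Attach a regular tetrahedron (V=4, E=6, F=4) along a 3-gon: merge 3 vertices and 3 edges, delete both glued faces → V=46, E=97, F=53.
Check: V − E + F = 46 − 97 + 53 = 2.

53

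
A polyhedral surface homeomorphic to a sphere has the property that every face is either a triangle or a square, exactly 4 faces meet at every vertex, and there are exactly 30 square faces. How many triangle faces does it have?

8

Let x be the number of triangles; then F = 30 + x.
Edge–face incidences: 2E = 4·30 + 3·x = 120 + 3x.
Every vertex has degree 4, so 4V = 2E.
Euler: V − E + F = 2 ⇒ (2E)/4 − E + (30 + x) = 2.
Multiply by 8: 2·(2E) − 4·(2E) + 8·(30 + x) = 16, i.e. 240 + 8x − 2·(120 + 3x) = 16.
Collecting terms: 2x = 16, so x = 8.
Then 2E = 120 + 3·8 = 144, so E = 72, V = 2E/4 = 36, F = 30 + 8 = 38.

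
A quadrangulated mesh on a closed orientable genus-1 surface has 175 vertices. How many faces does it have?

χ = 2 − 2·1 = 0, and every face is a square so 4F = 2E.
V − E + F = 0 with E = 4F/2 gives 175 − (4/2 − 1)·F = 0, so F = 175 and E = 350.

175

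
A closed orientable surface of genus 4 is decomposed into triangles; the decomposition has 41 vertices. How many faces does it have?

χ = 2 − 2·4 = -6, and every face is a triangle so 3F = 2E.
V − E + F = -6 with E = 3F/2 gives 41 − (3/2 − 1)·F = -6, so F = 94 and E = 141.

94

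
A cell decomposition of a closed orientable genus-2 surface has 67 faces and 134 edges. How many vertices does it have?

65

For a closed orientable surface of genus 2, χ = 2 − 2·2 = -2.
V = -2 + E − F = -2 + 134 − 67 = 65.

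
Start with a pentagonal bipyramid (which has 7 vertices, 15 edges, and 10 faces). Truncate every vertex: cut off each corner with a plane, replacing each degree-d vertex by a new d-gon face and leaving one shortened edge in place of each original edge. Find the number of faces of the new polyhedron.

17

Truncation replaces each original edge-end by a new vertex, so V′ = 2E = 30.
Each original edge survives, and each old vertex of degree d contributes d new edges; summing degrees gives Σd = 2E, so E′ = E + 2E = 3E = 45.
Each original face survives and each original vertex becomes one new face: F′ = F + V = 17.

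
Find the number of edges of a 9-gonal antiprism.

36

An antiprism on an n-gon has two n-gon caps and 2n triangles: V = 2·9 = 18, E = 4·9 = 36, F = 2·9 + 2 = 20.
Check: V − E + F = 18 − 36 + 20 = 2.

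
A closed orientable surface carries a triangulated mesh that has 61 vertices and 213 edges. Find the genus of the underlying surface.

Every face is a triangle and each edge borders two faces, so 3F = 2·213, giving F = 142.
χ = V − E + F = 61 − 213 + 142 = -10.
For a closed orientable surface χ = 2 − 2g, so g = (2 − (-10))/2 = 6.

6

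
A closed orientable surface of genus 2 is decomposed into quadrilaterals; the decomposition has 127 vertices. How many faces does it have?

129

χ = 2 − 2·2 = -2, and every face is a square so 4F = 2E.
V − E + F = -2 with E = 4F/2 gives 127 − (4/2 − 1)·F = -2, so F = 129 and E = 258.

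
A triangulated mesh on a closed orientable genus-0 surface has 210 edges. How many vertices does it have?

72

χ = 2 − 2·0 = 2, and every face is a triangle so 3F = 2E.
F = 2E/3 = 140. Then V = 2 + E − F = 2 + 210 − 140 = 72.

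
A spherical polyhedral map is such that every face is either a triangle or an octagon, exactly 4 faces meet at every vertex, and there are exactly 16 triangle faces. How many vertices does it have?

Let x be the number of octagons; then F = 16 + x.
Edge–face incidences: 2E = 3·16 + 8·x = 48 + 8x.
Every vertex has degree 4, so 4V = 2E.
Euler: V − E + F = 2 ⇒ (2E)/4 − E + (16 + x) = 2.
Multiply by 8: 2·(2E) − 4·(2E) + 8·(16 + x) = 16, i.e. 128 + 8x − 2·(48 + 8x) = 16.
Collecting terms: −8x + 32 = 16, so −8x = −16, so x = 2.
Then 2E = 48 + 8·2 = 64, so E = 32, V = 2E/4 = 16, F = 16 + 2 = 18.

16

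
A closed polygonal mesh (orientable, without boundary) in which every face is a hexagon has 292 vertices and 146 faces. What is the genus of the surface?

1

Every face is a hexagon, so 2E = 6·146 = 876, giving E = 438.
χ = V − E + F = 292 − 438 + 146 = 0.
For a closed orientable surface χ = 2 − 2g, so g = (2 − (0))/2 = 1.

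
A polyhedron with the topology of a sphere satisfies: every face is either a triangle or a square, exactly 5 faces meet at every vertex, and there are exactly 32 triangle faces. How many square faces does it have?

6

Let x be the number of squares; then F = 32 + x.
Edge–face incidences: 2E = 3·32 + 4·x = 96 + 4x.
Every vertex has degree 5, so 5V = 2E.
Euler: V − E + F = 2 ⇒ (2E)/5 − E + (32 + x) = 2.
Multiply by 10: 2·(2E) − 5·(2E) + 10·(32 + x) = 20, i.e. 320 + 10x − 3·(96 + 4x) = 20.
Collecting terms: −2x + 32 = 20, so −2x = −12, so x = 6.
Then 2E = 96 + 4·6 = 120, so E = 60, V = 2E/5 = 24, F = 32 + 6 = 38.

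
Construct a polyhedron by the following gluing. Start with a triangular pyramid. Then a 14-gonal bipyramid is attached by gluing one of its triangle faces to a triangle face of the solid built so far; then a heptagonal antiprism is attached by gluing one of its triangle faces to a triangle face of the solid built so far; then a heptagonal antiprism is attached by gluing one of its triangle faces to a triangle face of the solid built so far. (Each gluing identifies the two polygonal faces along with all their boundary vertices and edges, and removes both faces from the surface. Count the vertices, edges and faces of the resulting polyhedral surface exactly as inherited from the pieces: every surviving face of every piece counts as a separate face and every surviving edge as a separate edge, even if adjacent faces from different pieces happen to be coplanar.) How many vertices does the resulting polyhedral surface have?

A triangular pyramid: V=4, E=6, F=4.
Attach a 14-gonal bipyramid (V=16, E=42, F=28) along a 3-gon: merge 3 vertices and 3 edges, delete both glued faces → V=17, E=45, F=30.
Attach a heptagonal antiprism (V=14, E=28, F=16) along a 3-gon: merge 3 vertices and 3 edges, delete both glued faces → V=28, E=70, F=44.
Attach a heptagonal antiprism (V=14, E=28, F=16) along a 3-gon: merge 3 vertices and 3 edges, delete both glued faces → V=39, E=95, F=58.
Check: V − E + F = 39 − 95 + 58 = 2.

39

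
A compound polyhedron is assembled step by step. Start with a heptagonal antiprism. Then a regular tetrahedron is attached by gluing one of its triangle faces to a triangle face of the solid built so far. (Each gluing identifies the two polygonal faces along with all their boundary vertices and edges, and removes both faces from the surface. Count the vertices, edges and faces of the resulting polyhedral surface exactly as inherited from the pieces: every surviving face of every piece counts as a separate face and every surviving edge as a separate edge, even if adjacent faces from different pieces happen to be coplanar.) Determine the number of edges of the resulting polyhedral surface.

31

A heptagonal antiprism: V=14, E=28, F=16.
Attach a regular tetrahedron (V=4, E=6, F=4) along a 3-gon: merge 3 vertices and 3 edges, delete both glued faces → V=15, E=31, F=18.
Check: V − E + F = 15 − 31 + 18 = 2.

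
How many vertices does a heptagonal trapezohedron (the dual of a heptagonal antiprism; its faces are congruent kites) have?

16

The n-trapezohedron (dual of the n-antiprism) has V = 2·7 + 2 = 16, E = 4·7 = 28, F = 2·7 = 14.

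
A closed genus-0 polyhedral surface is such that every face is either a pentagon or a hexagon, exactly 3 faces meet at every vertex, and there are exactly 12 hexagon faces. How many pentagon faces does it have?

12

Let x be the number of pentagons; then F = 12 + x.
Edge–face incidences: 2E = 6·12 + 5·x = 72 + 5x.
Every vertex has degree 3, so 3V = 2E.
Euler: V − E + F = 2 ⇒ (2E)/3 − E + (12 + x) = 2.
Multiply by 6: 2·(2E) − 3·(2E) + 6·(12 + x) = 12, i.e. 72 + 6x − (72 + 5x) = 12.
Collecting terms: x = 12.
Then 2E = 72 + 5·12 = 132, so E = 66, V = 2E/3 = 44, F = 12 + 12 = 24.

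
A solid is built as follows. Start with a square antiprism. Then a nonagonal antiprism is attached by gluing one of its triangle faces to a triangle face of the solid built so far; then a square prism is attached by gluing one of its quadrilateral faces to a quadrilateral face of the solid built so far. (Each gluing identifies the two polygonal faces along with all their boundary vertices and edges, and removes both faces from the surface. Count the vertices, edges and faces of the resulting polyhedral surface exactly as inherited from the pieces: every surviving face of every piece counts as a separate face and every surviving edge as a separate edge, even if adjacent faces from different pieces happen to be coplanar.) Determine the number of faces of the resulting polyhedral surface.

A square antiprism: V=8, E=16, F=10.
Attach a nonagonal antiprism (V=18, E=36, F=20) along a 3-gon: merge 3 vertices and 3 edges, delete both glued faces → V=23, E=49, F=28.
Attach a square prism (V=8, E=12, F=6) along a 4-gon: merge 4 vertices and 4 edges, delete both glued faces → V=27, E=57, F=32.
Check: V − E + F = 27 − 57 + 32 = 2.

32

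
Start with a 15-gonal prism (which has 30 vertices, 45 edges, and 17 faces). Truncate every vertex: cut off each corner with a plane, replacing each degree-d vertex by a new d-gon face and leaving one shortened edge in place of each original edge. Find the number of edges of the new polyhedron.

Truncation replaces each original edge-end by a new vertex, so V′ = 2E = 90.
Each original edge survives, and each old vertex of degree d contributes d new edges; summing degrees gives Σd = 2E, so E′ = E + 2E = 3E = 135.
Each original face survives and each original vertex becomes one new face: F′ = F + V = 47.

135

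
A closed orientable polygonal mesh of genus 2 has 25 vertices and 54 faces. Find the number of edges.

81

For a closed orientable surface of genus 2, χ = 2 − 2·2 = -2.
E = V + F − (-2) = 25 + 54 − (-2) = 81.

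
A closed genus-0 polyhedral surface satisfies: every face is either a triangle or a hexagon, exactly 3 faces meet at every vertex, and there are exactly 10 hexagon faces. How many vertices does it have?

Let x be the number of triangles; then F = 10 + x.
Edge–face incidences: 2E = 6·10 + 3·x = 60 + 3x.
Every vertex has degree 3, so 3V = 2E.
Euler: V − E + F = 2 ⇒ (2E)/3 − E + (10 + x) = 2.
Multiply by 6: 2·(2E) − 3·(2E) + 6·(10 + x) = 12, i.e. 60 + 6x − (60 + 3x) = 12.
Collecting terms: 3x = 12, so x = 4.
Then 2E = 60 + 3·4 = 72, so E = 36, V = 2E/3 = 24, F = 10 + 4 = 14.

24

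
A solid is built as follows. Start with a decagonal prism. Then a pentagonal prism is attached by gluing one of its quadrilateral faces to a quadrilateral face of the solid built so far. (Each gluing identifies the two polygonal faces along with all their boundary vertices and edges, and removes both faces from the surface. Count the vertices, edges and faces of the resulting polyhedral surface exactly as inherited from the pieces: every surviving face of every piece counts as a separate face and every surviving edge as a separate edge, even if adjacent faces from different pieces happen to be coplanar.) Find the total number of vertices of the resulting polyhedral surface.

26

A decagonal prism: V=20, E=30, F=12.
Attach a pentagonal prism (V=10, E=15, F=7) along a 4-gon: merge 4 vertices and 4 edges, delete both glued faces → V=26, E=41, F=17.
Check: V − E + F = 26 − 41 + 17 = 2.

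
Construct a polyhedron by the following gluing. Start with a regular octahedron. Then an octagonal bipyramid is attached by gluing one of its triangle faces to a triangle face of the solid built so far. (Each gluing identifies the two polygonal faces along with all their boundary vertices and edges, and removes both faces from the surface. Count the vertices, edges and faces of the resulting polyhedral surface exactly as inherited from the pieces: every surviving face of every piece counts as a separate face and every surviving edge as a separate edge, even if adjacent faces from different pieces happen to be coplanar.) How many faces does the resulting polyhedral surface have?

22

A regular octahedron: V=6, E=12, F=8.
Attach an octagonal bipyramid (V=10, E=24, F=16) along a 3-gon: merge 3 vertices and 3 edges, delete both glued faces → V=13, E=33, F=22.
Check: V − E + F = 13 − 33 + 22 = 2.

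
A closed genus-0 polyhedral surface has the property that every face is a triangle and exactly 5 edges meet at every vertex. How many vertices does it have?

12

Each face has 3 edges and each edge borders two faces, so 2E = 3F.
Each vertex has degree 5, so 5V = 2E and hence V = 3F/5.
Euler: V − E + F = 2 ⇒ (3F/5) − (3F/2) + F = 2.
Multiply by 10: (6 − 15 + 10)F = 20, i.e. 1F = 20.
So F = 20, E = 3·20/2 = 30, V = 3·20/5 = 12.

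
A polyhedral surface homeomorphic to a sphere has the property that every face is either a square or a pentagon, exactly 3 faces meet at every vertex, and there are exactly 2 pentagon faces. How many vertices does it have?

Let x be the number of squares; then F = 2 + x.
Edge–face incidences: 2E = 5·2 + 4·x = 10 + 4x.
Every vertex has degree 3, so 3V = 2E.
Euler: V − E + F = 2 ⇒ (2E)/3 − E + (2 + x) = 2.
Multiply by 6: 2·(2E) − 3·(2E) + 6·(2 + x) = 12, i.e. 12 + 6x − (10 + 4x) = 12.
Collecting terms: 2x + 2 = 12, so 2x = 10, so x = 5.
Then 2E = 10 + 4·5 = 30, so E = 15, V = 2E/3 = 10, F = 2 + 5 = 7.

10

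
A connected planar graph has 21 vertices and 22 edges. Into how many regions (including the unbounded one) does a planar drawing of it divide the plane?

3

Euler's formula for a connected plane graph: V − E + F = 2, so F = 2 − 21 + 22 = 3.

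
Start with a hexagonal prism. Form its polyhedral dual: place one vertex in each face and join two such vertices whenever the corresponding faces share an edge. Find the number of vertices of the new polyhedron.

8

The base solid has V = 12, E = 18, F = 8.
The dual swaps V and F and preserves E: V′ = F = 8, E′ = E = 18, F′ = V = 12.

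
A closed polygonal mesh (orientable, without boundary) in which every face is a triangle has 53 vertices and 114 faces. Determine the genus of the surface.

Every face is a triangle, so 2E = 3·114 = 342, giving E = 171.
χ = V − E + F = 53 − 171 + 114 = -4.
For a closed orientable surface χ = 2 − 2g, so g = (2 − (-4))/2 = 3.

3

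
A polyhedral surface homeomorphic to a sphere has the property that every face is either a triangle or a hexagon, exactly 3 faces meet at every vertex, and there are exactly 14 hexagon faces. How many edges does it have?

48

Let x be the number of triangles; then F = 14 + x.
Edge–face incidences: 2E = 6·14 + 3·x = 84 + 3x.
Every vertex has degree 3, so 3V = 2E.
Euler: V − E + F = 2 ⇒ (2E)/3 − E + (14 + x) = 2.
Multiply by 6: 2·(2E) − 3·(2E) + 6·(14 + x) = 12, i.e. 84 + 6x − (84 + 3x) = 12.
Collecting terms: 3x = 12, so x = 4.
Then 2E = 84 + 3·4 = 96, so E = 48, V = 2E/3 = 32, F = 14 + 4 = 18.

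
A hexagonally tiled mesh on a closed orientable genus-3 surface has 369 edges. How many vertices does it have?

242

χ = 2 − 2·3 = -4, and every face is a hexagon so 6F = 2E.
F = 2E/6 = 123. Then V = -4 + E − F = -4 + 369 − 123 = 242.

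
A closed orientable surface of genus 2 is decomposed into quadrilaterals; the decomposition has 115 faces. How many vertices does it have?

113

χ = 2 − 2·2 = -2, and every face is a square so 4F = 2E.
E = 4·115/2 = 230. Then V = -2 + E − F = -2 + 230 − 115 = 113.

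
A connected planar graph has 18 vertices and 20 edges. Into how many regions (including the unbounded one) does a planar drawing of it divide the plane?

4

Euler's formula for a connected plane graph: V − E + F = 2, so F = 2 − 18 + 20 = 4.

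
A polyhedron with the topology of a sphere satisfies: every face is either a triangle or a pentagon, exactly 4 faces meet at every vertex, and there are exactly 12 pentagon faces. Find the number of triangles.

Let x be the number of triangles; then F = 12 + x.
Edge–face incidences: 2E = 5·12 + 3·x = 60 + 3x.
Every vertex has degree 4, so 4V = 2E.
Euler: V − E + F = 2 ⇒ (2E)/4 − E + (12 + x) = 2.
Multiply by 8: 2·(2E) − 4·(2E) + 8·(12 + x) = 16, i.e. 96 + 8x − 2·(60 + 3x) = 16.
Collecting terms: 2x − 24 = 16, so 2x = 40, so x = 20.
Then 2E = 60 + 3·20 = 120, so E = 60, V = 2E/4 = 30, F = 12 + 20 = 32.

20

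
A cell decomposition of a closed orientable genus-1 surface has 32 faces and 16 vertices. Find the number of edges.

48

For a closed orientable surface of genus 1, χ = 2 − 2·1 = 0.
E = V + F − (0) = 16 + 32 − (0) = 48.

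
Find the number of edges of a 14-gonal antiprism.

56

An antiprism on an n-gon has two n-gon caps and 2n triangles: V = 2·14 = 28, E = 4·14 = 56, F = 2·14 + 2 = 30.
Check: V − E + F = 28 − 56 + 30 = 2.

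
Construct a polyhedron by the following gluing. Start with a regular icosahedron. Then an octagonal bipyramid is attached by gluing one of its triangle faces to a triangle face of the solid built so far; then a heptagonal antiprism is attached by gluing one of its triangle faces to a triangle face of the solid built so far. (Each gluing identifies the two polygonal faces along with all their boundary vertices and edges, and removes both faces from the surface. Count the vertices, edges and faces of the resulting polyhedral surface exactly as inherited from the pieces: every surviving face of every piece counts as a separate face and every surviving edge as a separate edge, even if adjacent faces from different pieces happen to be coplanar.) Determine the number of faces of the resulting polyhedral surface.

A regular icosahedron: V=12, E=30, F=20.
Attach an octagonal bipyramid (V=10, E=24, F=16) along a 3-gon: merge 3 vertices and 3 edges, delete both glued faces → V=19, E=51, F=34.
Attach a heptagonal antiprism (V=14, E=28, F=16) along a 3-gon: merge 3 vertices and 3 edges, delete both glued faces → V=30, E=76, F=48.
Check: V − E + F = 30 − 76 + 48 = 2.

48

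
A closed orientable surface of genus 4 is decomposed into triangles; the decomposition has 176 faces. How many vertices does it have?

82

χ = 2 − 2·4 = -6, and every face is a triangle so 3F = 2E.
E = 3·176/2 = 264. Then V = -6 + E − F = -6 + 264 − 176 = 82.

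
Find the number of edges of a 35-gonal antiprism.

140

An antiprism on an n-gon has two n-gon caps and 2n triangles: V = 2·35 = 70, E = 4·35 = 140, F = 2·35 + 2 = 72.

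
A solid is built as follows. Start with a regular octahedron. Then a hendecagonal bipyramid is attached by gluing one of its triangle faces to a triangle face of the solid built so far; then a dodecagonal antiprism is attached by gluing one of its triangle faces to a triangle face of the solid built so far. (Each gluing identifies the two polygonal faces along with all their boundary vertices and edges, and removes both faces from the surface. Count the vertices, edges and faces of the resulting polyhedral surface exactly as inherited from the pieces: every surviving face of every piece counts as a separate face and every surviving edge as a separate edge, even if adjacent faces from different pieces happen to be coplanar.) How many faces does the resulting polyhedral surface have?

A regular octahedron: V=6, E=12, F=8.
Attach a hendecagonal bipyramid (V=13, E=33, F=22) along a 3-gon: merge 3 vertices and 3 edges, delete both glued faces → V=16, E=42, F=28.
Attach a dodecagonal antiprism (V=24, E=48, F=26) along a 3-gon: merge 3 vertices and 3 edges, delete both glued faces → V=37, E=87, F=52.
Check: V − E + F = 37 − 87 + 52 = 2.

52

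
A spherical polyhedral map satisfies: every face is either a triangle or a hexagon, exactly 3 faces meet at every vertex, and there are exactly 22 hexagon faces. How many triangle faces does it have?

4

Let x be the number of triangles; then F = 22 + x.
Edge–face incidences: 2E = 6·22 + 3·x = 132 + 3x.
Every vertex has degree 3, so 3V = 2E.
Euler: V − E + F = 2 ⇒ (2E)/3 − E + (22 + x) = 2.
Multiply by 6: 2·(2E) − 3·(2E) + 6·(22 + x) = 12, i.e. 132 + 6x − (132 + 3x) = 12.
Collecting terms: 3x = 12, so x = 4.
Then 2E = 132 + 3·4 = 144, so E = 72, V = 2E/3 = 48, F = 22 + 4 = 26.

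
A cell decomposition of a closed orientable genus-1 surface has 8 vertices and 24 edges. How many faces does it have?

16

For a closed orientable surface of genus 1, χ = 2 − 2·1 = 0.
F = 0 − V + E = 0 − 8 + 24 = 16.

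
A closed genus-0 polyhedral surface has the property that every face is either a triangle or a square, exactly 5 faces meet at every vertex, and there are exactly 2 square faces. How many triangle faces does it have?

24

Let x be the number of triangles; then F = 2 + x.
Edge–face incidences: 2E = 4·2 + 3·x = 8 + 3x.
Every vertex has degree 5, so 5V = 2E.
Euler: V − E + F = 2 ⇒ (2E)/5 − E + (2 + x) = 2.
Multiply by 10: 2·(2E) − 5·(2E) + 10·(2 + x) = 20, i.e. 20 + 10x − 3·(8 + 3x) = 20.
Collecting terms: x − 4 = 20, so x = 24.
Then 2E = 8 + 3·24 = 80, so E = 40, V = 2E/5 = 16, F = 2 + 24 = 26.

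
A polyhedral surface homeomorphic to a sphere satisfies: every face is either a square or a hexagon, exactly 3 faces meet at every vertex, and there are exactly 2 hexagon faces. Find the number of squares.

6

Let x be the number of squares; then F = 2 + x.
Edge–face incidences: 2E = 6·2 + 4·x = 12 + 4x.
Every vertex has degree 3, so 3V = 2E.
Euler: V − E + F = 2 ⇒ (2E)/3 − E + (2 + x) = 2.
Multiply by 6: 2·(2E) − 3·(2E) + 6·(2 + x) = 12, i.e. 12 + 6x − (12 + 4x) = 12.
Collecting terms: 2x = 12, so x = 6.
Then 2E = 12 + 4·6 = 36, so E = 18, V = 2E/3 = 12, F = 2 + 6 = 8.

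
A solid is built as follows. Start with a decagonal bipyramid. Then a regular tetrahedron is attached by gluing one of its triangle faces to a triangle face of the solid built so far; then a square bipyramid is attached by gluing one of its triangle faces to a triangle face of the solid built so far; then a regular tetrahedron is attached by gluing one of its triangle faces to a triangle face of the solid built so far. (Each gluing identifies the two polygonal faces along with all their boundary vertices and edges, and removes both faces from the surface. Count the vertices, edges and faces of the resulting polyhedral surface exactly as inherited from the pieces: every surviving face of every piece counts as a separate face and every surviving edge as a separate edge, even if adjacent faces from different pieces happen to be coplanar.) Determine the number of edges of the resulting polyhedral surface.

45

A decagonal bipyramid: V=12, E=30, F=20.
Attach a regular tetrahedron (V=4, E=6, F=4) along a 3-gon: merge 3 vertices and 3 edges, delete both glued faces → V=13, E=33, F=22.
Attach a square bipyramid (V=6, E=12, F=8) along a 3-gon: merge 3 vertices and 3 edges, delete both glued faces → V=16, E=42, F=28.
Attach a regular tetrahedron (V=4, E=6, F=4) along a 3-gon: merge 3 vertices and 3 edges, delete both glued faces → V=17, E=45, F=30.
Check: V − E + F = 17 − 45 + 30 = 2.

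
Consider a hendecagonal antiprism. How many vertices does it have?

An antiprism on an n-gon has two n-gon caps and 2n triangles: V = 2·11 = 22, E = 4·11 = 44, F = 2·11 + 2 = 24.
Check: V − E + F = 22 − 44 + 24 = 2.

22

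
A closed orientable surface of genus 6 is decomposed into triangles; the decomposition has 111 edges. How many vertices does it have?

χ = 2 − 2·6 = -10, and every face is a triangle so 3F = 2E.
F = 2E/3 = 74. Then V = -10 + E − F = -10 + 111 − 74 = 27.

27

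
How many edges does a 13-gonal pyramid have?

26

A pyramid on an n-gon base has one n-gon and n triangles: V = 13 + 1 = 14, E = 2·13 = 26, F = 13 + 1 = 14.
Check: V − E + F = 14 − 26 + 14 = 2.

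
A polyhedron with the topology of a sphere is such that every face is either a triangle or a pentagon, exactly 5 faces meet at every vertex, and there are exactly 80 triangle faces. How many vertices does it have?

60

Let x be the number of pentagons; then F = 80 + x.
Edge–face incidences: 2E = 3·80 + 5·x = 240 + 5x.
Every vertex has degree 5, so 5V = 2E.
Euler: V − E + F = 2 ⇒ (2E)/5 − E + (80 + x) = 2.
Multiply by 10: 2·(2E) − 5·(2E) + 10·(80 + x) = 20, i.e. 800 + 10x − 3·(240 + 5x) = 20.
Collecting terms: −5x + 80 = 20, so −5x = −60, so x = 12.
Then 2E = 240 + 5·12 = 300, so E = 150, V = 2E/5 = 60, F = 80 + 12 = 92.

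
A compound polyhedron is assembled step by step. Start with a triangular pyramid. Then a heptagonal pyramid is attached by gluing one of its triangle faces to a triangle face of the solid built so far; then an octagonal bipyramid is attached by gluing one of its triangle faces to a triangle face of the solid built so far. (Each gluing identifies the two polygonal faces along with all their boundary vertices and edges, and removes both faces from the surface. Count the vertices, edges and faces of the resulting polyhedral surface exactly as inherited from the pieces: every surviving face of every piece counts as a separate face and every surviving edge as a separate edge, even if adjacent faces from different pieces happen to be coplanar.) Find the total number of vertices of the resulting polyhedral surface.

A triangular pyramid: V=4, E=6, F=4.
Attach a heptagonal pyramid (V=8, E=14, F=8) along a 3-gon: merge 3 vertices and 3 edges, delete both glued faces → V=9, E=17, F=10.
Attach an octagonal bipyramid (V=10, E=24, F=16) along a 3-gon: merge 3 vertices and 3 edges, delete both glued faces → V=16, E=38, F=24.
Check: V − E + F = 16 − 38 + 24 = 2.

16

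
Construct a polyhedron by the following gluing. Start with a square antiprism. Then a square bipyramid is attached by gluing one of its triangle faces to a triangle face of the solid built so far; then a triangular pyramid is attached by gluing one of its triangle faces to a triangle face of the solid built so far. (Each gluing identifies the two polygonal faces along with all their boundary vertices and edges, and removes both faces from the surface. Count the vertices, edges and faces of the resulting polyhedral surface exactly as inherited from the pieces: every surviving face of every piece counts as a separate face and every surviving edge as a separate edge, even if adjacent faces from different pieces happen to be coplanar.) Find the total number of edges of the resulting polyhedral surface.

A square antiprism: V=8, E=16, F=10.
Attach a square bipyramid (V=6, E=12, F=8) along a 3-gon: merge 3 vertices and 3 edges, delete both glued faces → V=11, E=25, F=16.
Attach a triangular pyramid (V=4, E=6, F=4) along a 3-gon: merge 3 vertices and 3 edges, delete both glued faces → V=12, E=28, F=18.
Check: V − E + F = 12 − 28 + 18 = 2.

28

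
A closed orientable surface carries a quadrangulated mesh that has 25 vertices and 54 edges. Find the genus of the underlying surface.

2

Every face is a square and each edge borders two faces, so 4F = 2·54, giving F = 27.
χ = V − E + F = 25 − 54 + 27 = -2.
For a closed orientable surface χ = 2 − 2g, so g = (2 − (-2))/2 = 2.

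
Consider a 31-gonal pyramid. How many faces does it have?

A pyramid on an n-gon base has one n-gon and n triangles: V = 31 + 1 = 32, E = 2·31 = 62, F = 31 + 1 = 32.
Check: V − E + F = 32 − 62 + 32 = 2.

32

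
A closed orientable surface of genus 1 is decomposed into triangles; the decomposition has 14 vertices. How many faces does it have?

χ = 2 − 2·1 = 0, and every face is a triangle so 3F = 2E.
V − E + F = 0 with E = 3F/2 gives 14 − (3/2 − 1)·F = 0, so F = 28 and E = 42.

28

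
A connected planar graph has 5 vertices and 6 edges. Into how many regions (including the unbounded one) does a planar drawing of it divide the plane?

3

Euler's formula for a connected plane graph: V − E + F = 2, so F = 2 − 5 + 6 = 3.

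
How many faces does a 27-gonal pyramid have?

A pyramid on an n-gon base has one n-gon and n triangles: V = 27 + 1 = 28, E = 2·27 = 54, F = 27 + 1 = 28.

28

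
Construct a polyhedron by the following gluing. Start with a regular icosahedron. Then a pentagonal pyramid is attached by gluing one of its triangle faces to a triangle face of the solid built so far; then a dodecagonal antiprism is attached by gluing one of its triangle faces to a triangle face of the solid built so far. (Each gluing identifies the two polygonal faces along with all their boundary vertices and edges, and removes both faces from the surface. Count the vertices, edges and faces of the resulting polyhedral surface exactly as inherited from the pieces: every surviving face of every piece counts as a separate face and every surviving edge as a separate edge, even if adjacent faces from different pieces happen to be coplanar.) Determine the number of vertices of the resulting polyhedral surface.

A regular icosahedron: V=12, E=30, F=20.
Attach a pentagonal pyramid (V=6, E=10, F=6) along a 3-gon: merge 3 vertices and 3 edges, delete both glued faces → V=15, E=37, F=24.
Attach a dodecagonal antiprism (V=24, E=48, F=26) along a 3-gon: merge 3 vertices and 3 edges, delete both glued faces → V=36, E=82, F=48.
Check: V − E + F = 36 − 82 + 48 = 2.

36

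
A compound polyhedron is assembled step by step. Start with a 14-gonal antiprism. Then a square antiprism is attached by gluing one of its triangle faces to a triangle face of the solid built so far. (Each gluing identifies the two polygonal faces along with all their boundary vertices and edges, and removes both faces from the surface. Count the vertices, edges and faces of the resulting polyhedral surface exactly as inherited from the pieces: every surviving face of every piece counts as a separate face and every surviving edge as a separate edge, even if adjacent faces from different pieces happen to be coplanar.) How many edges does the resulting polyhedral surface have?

A 14-gonal antiprism: V=28, E=56, F=30.
Attach a square antiprism (V=8, E=16, F=10) along a 3-gon: merge 3 vertices and 3 edges, delete both glued faces → V=33, E=69, F=38.
Check: V − E + F = 33 − 69 + 38 = 2.

69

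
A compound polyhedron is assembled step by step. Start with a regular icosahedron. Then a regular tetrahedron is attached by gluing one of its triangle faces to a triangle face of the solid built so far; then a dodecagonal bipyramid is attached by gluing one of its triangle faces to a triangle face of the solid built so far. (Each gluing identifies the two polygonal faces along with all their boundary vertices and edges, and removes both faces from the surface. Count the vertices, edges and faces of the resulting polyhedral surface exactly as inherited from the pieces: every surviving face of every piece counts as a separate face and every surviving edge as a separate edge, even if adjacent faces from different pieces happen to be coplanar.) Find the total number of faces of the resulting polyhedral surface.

44

A regular icosahedron: V=12, E=30, F=20.
Attach a regular tetrahedron (V=4, E=6, F=4) along a 3-gon: merge 3 vertices and 3 edges, delete both glued faces → V=13, E=33, F=22.
Attach a dodecagonal bipyramid (V=14, E=36, F=24) along a 3-gon: merge 3 vertices and 3 edges, delete both glued faces → V=24, E=66, F=44.
Check: V − E + F = 24 − 66 + 44 = 2.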